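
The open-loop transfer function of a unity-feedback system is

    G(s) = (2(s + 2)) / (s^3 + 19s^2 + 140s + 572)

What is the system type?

Type 0

The denominator has no factor of s at the origin — no free integrator — so this is a Type 0 system.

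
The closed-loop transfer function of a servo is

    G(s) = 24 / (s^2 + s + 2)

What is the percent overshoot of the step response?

Comparing s^2 + s + 2 to s^2 + 2ζωₙs + ωₙ²: ωₙ = √2 ≈ 1.414 rad/s and ζ = 1/(2·√2) ≈ 0.3536.
%OS = 100·exp(−πζ/√(1−ζ²)) = 100·exp(−π·0.3536/√(1−0.3536²)) ≈ 30.5%.

%OS ≈ 30.5%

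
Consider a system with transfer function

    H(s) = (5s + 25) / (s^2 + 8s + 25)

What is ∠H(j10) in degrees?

At s = j10: numerator = 25 + j50, denominator = -75 + j80.
∠H = ∠num − ∠den = 63.435° − (133.15°) = -69.72°.

∠H(j10) ≈ -69.72°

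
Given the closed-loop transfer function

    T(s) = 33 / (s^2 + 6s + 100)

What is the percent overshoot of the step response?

%OS ≈ 37.2%

Comparing s^2 + 6s + 100 to s^2 + 2ζωₙs + ωₙ²: ωₙ = 10 rad/s and ζ = 6/(2·10) = 0.3.
%OS = 100·exp(−πζ/√(1−ζ²)) = 100·exp(−π·0.3/√(1−0.3²)) ≈ 37.2%.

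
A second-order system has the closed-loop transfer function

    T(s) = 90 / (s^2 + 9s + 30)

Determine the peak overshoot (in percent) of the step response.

Comparing s^2 + 9s + 30 to s^2 + 2ζωₙs + ωₙ²: ωₙ = √30 ≈ 5.477 rad/s and ζ = 9/(2·√30) ≈ 0.8216.
%OS = 100·exp(−πζ/√(1−ζ²)) = 100·exp(−π·0.8216/√(1−0.8216²)) ≈ 1.08%.

%OS ≈ 1.08%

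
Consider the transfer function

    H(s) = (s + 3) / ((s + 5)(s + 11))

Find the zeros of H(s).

Set the numerator to zero: s + 3 = 0.
So s = -3.

s = -3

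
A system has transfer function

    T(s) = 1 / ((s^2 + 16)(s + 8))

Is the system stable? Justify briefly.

marginally stable

The poles can be read from the denominator factors: s = ±4j, -8.
Since the simple pole(s) at s = ±4j lie on the jω-axis with none in the right half-plane, the system is marginally stable.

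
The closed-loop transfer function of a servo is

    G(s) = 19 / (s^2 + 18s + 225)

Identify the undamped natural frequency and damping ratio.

Compare the denominator to the standard form s^2 + 2ζωₙs + ωₙ².
ωₙ² = 225, so ωₙ = 15 rad/s.
2ζωₙ = 18, so ζ = 18/(2·15) = 0.6.

ωₙ = 15 rad/s, ζ = 0.6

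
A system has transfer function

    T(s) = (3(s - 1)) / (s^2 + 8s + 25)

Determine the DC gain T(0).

At s = 0 each factor (s + a) contributes a and each (s^2 + bs + c) contributes c.
T(0) = 3·(-1) / ((25)) = -3/25 = -3/25.

T(0) = -3/25 ≈ -0.1200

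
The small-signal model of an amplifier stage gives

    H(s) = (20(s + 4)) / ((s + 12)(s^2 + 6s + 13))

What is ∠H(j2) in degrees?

At s = j2: numerator = 80 + j40, denominator = 84 + j162.
∠H = ∠num − ∠den = 26.565° − (62.592°) = -36.03°.

∠H(j2) ≈ -36.03°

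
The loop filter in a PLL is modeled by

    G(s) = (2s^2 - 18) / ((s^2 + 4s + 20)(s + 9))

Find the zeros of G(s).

s = 3, -3

Set the numerator to zero: 2s^2 - 18 = 0, i.e. 2·(s^2 - 9) = 0.
Factoring: (s - 3)(s + 3) = 0.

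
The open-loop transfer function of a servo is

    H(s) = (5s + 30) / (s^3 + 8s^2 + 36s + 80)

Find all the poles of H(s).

s = -2 ± 4j, -4

The poles are the roots of the denominator s^3 + 8s^2 + 36s + 80 = 0.
Trying s = -4: the polynomial evaluates to 0, so (s + 4) is a factor.
Dividing out leaves s^2 + 4s + 20 = 0.
The quadratic formula then gives s = -2 ± 4j.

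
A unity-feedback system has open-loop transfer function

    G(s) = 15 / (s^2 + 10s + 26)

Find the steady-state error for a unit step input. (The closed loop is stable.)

G(s) has no poles at the origin.
This is a Type 0 system. Kp = lim_{s→0} G(s) = 15/26.
e_ss = 1/(1 + Kp) = 1/(1 + 15/26) = 26/41 ≈ 0.6341.

e_ss = 0.6341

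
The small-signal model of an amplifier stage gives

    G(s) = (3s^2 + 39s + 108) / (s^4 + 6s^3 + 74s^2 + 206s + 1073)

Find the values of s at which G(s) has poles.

s = -2 ± 5j, -1 ± 6j

The poles are the roots of the denominator s^4 + 6s^3 + 74s^2 + 206s + 1073 = 0.
No real roots exist; factor into two real quadratics: (s^2 + 4s + 29)(s^2 + 2s + 37) = 0.
Each quadratic gives a conjugate pair via the quadratic formula.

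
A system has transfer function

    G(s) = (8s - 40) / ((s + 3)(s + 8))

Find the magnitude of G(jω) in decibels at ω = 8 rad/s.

|G(j8)|_dB ≈ -2.15 dB

Substitute s = j8: numerator = -40 + j64, denominator = -40 + j88.
|G(j8)| = |-40 + j64| / |-40 + j88| = 75.472 / 96.664 ≈ 0.7808.
In decibels: 20·log₁₀(0.7808) ≈ -2.15 dB.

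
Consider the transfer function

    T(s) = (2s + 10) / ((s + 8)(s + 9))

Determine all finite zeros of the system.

Set the numerator to zero: 2s + 10 = 0, i.e. 2·(s + 5) = 0.
So s = -5.

s = -5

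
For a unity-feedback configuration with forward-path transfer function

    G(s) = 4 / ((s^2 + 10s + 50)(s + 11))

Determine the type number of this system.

The denominator has no factor of s at the origin — no free integrator — so this is a Type 0 system.

Type 0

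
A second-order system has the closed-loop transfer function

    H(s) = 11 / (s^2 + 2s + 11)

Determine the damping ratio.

Compare the denominator to the standard form s^2 + 2ζωₙs + ωₙ².
ωₙ² = 11, so ωₙ = √11 ≈ 3.317 rad/s.
2ζωₙ = 2, so ζ = 2/(2·√11) ≈ 0.3015.

ζ ≈ 0.3015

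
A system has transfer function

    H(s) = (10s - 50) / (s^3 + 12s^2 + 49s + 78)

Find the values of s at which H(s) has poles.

s = -3 + 2j, -3 - 2j, -6

The poles are the roots of the denominator s^3 + 12s^2 + 49s + 78 = 0.
Trying s = -6: the polynomial evaluates to 0, so (s + 6) is a factor.
Dividing out leaves s^2 + 6s + 13 = 0.
The quadratic formula then gives s = -3 ± 2j.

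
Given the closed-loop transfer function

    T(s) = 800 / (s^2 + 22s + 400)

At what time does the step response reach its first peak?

t_p ≈ 0.1881 s

Comparing s^2 + 22s + 400 to s^2 + 2ζωₙs + ωₙ²: ωₙ = 20 rad/s and ζ = 22/(2·20) = 0.55.
ζωₙ = 22/2 = 11, so ω_d = ωₙ√(1−ζ²) = √(ωₙ² − (ζωₙ)²) = √(400 − 11²) = √279 ≈ 16.70 rad/s.
t_p = π/ω_d = π/16.70 ≈ 0.1881 s.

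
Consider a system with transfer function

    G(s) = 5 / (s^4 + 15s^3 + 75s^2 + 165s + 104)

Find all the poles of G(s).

s = -3 + 2j, -3 - 2j, -8, -1

The poles are the roots of the denominator s^4 + 15s^3 + 75s^2 + 165s + 104 = 0.
Trying s = -8: the polynomial evaluates to 0, so (s + 8) is a factor.
Dividing out leaves s^3 + 7s^2 + 19s + 13 = 0.
This factors further as (s^2 + 6s + 13)(s + 1) = 0.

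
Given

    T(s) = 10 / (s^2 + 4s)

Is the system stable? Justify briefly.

marginally stable

The denominator s^2 + 4s factors as s(s + 4), giving poles at s = 0, -4.
Since the simple pole(s) at s = 0 lie on the jω-axis with none in the right half-plane, the system is marginally stable.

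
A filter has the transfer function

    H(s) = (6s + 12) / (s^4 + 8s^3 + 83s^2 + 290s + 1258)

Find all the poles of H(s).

The poles are the roots of the denominator s^4 + 8s^3 + 83s^2 + 290s + 1258 = 0.
No real roots exist; factor into two real quadratics: (s^2 + 2s + 37)(s^2 + 6s + 34) = 0.
Each quadratic gives a conjugate pair via the quadratic formula.

s = -1 + 6j, -1 - 6j, -3 + 5j, -3 - 5j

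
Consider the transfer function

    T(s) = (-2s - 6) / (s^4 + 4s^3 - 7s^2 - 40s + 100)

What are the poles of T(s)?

The poles are the roots of the denominator s^4 + 4s^3 - 7s^2 - 40s + 100 = 0.
No real roots exist; factor into two real quadratics: (s^2 - 4s + 5)(s^2 + 8s + 20) = 0.
Each quadratic gives a conjugate pair via the quadratic formula.

s = 2 ± j, -4 ± 2j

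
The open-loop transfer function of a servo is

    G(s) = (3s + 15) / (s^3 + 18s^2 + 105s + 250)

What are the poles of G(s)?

The poles are the roots of the denominator s^3 + 18s^2 + 105s + 250 = 0.
Trying s = -10: the polynomial evaluates to 0, so (s + 10) is a factor.
Dividing out leaves s^2 + 8s + 25 = 0.
The quadratic formula then gives s = -4 ± 3j.

s = -4 ± 3j, -10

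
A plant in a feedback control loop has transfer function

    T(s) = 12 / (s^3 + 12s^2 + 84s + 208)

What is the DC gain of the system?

Set s = 0: T(0) = (12) / (208) = 3/52.

T(0) = 3/52 ≈ 0.05769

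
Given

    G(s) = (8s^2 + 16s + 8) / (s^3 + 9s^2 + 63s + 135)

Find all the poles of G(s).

The poles are the roots of the denominator s^3 + 9s^2 + 63s + 135 = 0.
Trying s = -3: the polynomial evaluates to 0, so (s + 3) is a factor.
Dividing out leaves s^2 + 6s + 45 = 0.
The quadratic formula then gives s = -3 ± 6j.

s = -3 ± 6j, -3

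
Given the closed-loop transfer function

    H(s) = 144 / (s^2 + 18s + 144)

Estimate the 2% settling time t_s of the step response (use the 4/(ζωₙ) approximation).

Comparing s^2 + 18s + 144 to s^2 + 2ζωₙs + ωₙ²: ωₙ = 12 rad/s and ζ = 18/(2·12) = 0.75.
ζωₙ = 18/2 = 9, so t_s ≈ 4/(ζωₙ) = 4/9 ≈ 0.4444 s.

t_s ≈ 0.4444 s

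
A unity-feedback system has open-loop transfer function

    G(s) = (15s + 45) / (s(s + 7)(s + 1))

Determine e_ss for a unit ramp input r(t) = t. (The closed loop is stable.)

e_ss = 0.1556

G(s) has one pole at the origin.
This is a Type 1 system. Kv = lim_{s→0} s·G(s) = 45/7.
e_ss = 1/Kv = 1/(45/7) = 7/45 ≈ 0.1556.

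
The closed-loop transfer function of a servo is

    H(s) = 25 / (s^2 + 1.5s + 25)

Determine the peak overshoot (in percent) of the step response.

%OS ≈ 62.1%

Comparing s^2 + 1.5s + 25 to s^2 + 2ζωₙs + ωₙ²: ωₙ = 5 rad/s and ζ = 1.5/(2·5) = 0.15.
%OS = 100·exp(−πζ/√(1−ζ²)) = 100·exp(−π·0.15/√(1−0.15²)) ≈ 62.1%.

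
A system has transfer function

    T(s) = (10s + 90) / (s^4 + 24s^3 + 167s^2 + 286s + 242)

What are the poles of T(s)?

s = -1 ± j, -11, -11

The poles are the roots of the denominator s^4 + 24s^3 + 167s^2 + 286s + 242 = 0.
Trying s = -11: the polynomial evaluates to 0, so (s + 11) is a factor.
Dividing out leaves s^3 + 13s^2 + 24s + 22 = 0.
This factors further as (s^2 + 2s + 2)(s + 11) = 0.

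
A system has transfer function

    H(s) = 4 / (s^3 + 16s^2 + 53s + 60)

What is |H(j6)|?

Substitute s = j6: numerator = 4, denominator = -516 + j102.
|H(j6)| = |4| / |-516 + j102| = 4 / 525.98 ≈ 0.007605.

|H(j6)| ≈ 0.007605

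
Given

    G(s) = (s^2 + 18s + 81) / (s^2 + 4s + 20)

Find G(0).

Set s = 0: G(0) = (81) / (20) = 81/20.

G(0) = 81/20 ≈ 4.050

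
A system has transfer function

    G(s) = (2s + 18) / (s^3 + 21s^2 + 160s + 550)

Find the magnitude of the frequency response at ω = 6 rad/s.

Substitute s = j6: numerator = 18 + j12, denominator = -206 + j744.
|G(j6)| = |18 + j12| / |-206 + j744| = 21.633 / 771.99 ≈ 0.02802.

|G(j6)| ≈ 0.02802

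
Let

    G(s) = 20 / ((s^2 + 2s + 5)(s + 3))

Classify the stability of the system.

The poles can be read from the denominator factors: s = -1 + 2j, -1 - 2j, -3.
Since all poles lie strictly in the left half-plane, the system is stable.

stable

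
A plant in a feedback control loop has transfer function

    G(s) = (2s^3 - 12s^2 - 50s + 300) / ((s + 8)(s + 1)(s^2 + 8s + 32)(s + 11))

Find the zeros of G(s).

Set the numerator to zero: 2s^3 - 12s^2 - 50s + 300 = 0, i.e. 2·(s^3 - 6s^2 - 25s + 150) = 0.
Factoring: (s - 6)(s - 5)(s + 5) = 0.

s = 6, 5, -5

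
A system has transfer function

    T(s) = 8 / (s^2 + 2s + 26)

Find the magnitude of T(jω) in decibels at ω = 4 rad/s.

|T(j4)|_dB ≈ -4.09 dB

Substitute s = j4: numerator = 8, denominator = 10 + j8.
|T(j4)| = |8| / |10 + j8| = 8 / 12.806 ≈ 0.6247.
In decibels: 20·log₁₀(0.6247) ≈ -4.09 dB.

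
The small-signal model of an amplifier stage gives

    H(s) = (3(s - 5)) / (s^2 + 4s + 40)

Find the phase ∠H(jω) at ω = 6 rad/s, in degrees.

At s = j6: numerator = -15 + j18, denominator = 4 + j24.
∠H = ∠num − ∠den = 129.81° − (80.538°) = 49.27°.

∠H(j6) ≈ 49.27°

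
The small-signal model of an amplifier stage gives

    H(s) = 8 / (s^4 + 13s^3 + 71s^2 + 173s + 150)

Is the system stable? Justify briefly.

The denominator s^4 + 13s^3 + 71s^2 + 173s + 150 factors as (s^2 + 8s + 25)(s + 2)(s + 3), giving poles at s = -4 ± 3j, -2, -3.
Since all poles lie strictly in the left half-plane, the system is stable.

stable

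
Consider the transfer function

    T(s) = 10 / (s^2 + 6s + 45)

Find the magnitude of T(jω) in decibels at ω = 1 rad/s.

Substitute s = j1: numerator = 10, denominator = 44 + j6.
|T(j1)| = |10| / |44 + j6| = 10 / 44.407 ≈ 0.2252.
In decibels: 20·log₁₀(0.2252) ≈ -12.9 dB.

|T(j1)|_dB ≈ -12.9 dB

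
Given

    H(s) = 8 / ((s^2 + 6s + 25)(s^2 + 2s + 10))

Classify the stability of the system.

The poles can be read from the denominator factors: s = -3 ± 4j, -1 ± 3j.
Since all poles lie strictly in the left half-plane, the system is stable.

stable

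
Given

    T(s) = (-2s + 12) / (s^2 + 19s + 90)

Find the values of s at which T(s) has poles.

s = -10, -9

The poles are the roots of the denominator s^2 + 19s + 90 = 0.
Factoring: (s + 10)(s + 9) = 0, so s = -10 and s = -9.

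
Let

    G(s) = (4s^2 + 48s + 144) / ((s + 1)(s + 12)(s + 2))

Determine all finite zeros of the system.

s = -6, -6

Set the numerator to zero: 4s^2 + 48s + 144 = 0, i.e. 4·(s^2 + 12s + 36) = 0.
Factoring: (s + 6)^2 = 0.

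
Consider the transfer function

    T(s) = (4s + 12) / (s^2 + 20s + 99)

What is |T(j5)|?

|T(j5)| ≈ 0.1875

Substitute s = j5: numerator = 12 + j20, denominator = 74 + j100.
|T(j5)| = |12 + j20| / |74 + j100| = 23.324 / 124.40 ≈ 0.1875.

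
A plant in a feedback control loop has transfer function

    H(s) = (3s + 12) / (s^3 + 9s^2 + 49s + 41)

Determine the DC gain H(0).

H(0) = 12/41 ≈ 0.2927

Set s = 0: H(0) = (12) / (41) = 12/41.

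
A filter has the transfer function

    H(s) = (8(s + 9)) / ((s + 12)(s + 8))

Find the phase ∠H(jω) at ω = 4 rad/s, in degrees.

At s = j4: numerator = 72 + j32, denominator = 80 + j80.
∠H = ∠num − ∠den = 23.962° − (45°) = -21.04°.

∠H(j4) ≈ -21.04°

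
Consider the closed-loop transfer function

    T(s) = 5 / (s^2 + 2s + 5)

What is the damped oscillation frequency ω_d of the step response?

Comparing s^2 + 2s + 5 to s^2 + 2ζωₙs + ωₙ²: ωₙ = √5 ≈ 2.236 rad/s and ζ = 2/(2·√5) ≈ 0.4472.
ζωₙ = 2/2 = 1, so ω_d = ωₙ√(1−ζ²) = √(ωₙ² − (ζωₙ)²) = √(5 − 1²) = √4 = 2 rad/s.

ω_d = 2 rad/s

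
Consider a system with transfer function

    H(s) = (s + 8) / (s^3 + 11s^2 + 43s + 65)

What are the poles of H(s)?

s = -5, -3 ± 2j

The poles are the roots of the denominator s^3 + 11s^2 + 43s + 65 = 0.
Trying s = -5: the polynomial evaluates to 0, so (s + 5) is a factor.
Dividing out leaves s^2 + 6s + 13 = 0.
The quadratic formula then gives s = -3 ± 2j.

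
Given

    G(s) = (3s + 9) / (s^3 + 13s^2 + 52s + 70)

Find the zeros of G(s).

Set the numerator to zero: 3s + 9 = 0, i.e. 3·(s + 3) = 0.
So s = -3.

s = -3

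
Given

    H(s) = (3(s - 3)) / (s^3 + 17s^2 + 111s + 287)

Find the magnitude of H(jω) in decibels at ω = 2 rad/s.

Substitute s = j2: numerator = -9 + j6, denominator = 219 + j214.
|H(j2)| = |-9 + j6| / |219 + j214| = 10.817 / 306.20 ≈ 0.03533.
In decibels: 20·log₁₀(0.03533) ≈ -29.0 dB.

|H(j2)|_dB ≈ -29.0 dB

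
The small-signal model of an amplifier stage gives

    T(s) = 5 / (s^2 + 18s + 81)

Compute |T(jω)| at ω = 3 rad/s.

|T(j3)| ≈ 0.05556

Substitute s = j3: numerator = 5, denominator = 72 + j54.
|T(j3)| = |5| / |72 + j54| = 5 / 90 ≈ 0.05556.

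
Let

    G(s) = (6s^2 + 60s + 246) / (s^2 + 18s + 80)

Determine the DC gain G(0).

Set s = 0: G(0) = (246) / (80) = 123/40.

G(0) = 123/40 ≈ 3.075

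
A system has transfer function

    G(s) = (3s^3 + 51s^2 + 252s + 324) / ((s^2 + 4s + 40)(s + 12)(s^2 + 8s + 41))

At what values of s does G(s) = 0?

s = -2, -6, -9

Set the numerator to zero: 3s^3 + 51s^2 + 252s + 324 = 0, i.e. 3·(s^3 + 17s^2 + 84s + 108) = 0.
Factoring: (s + 2)(s + 6)(s + 9) = 0.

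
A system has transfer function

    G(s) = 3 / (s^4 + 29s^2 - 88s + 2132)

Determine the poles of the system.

s = 4 ± 5j, -4 ± 6j

The poles are the roots of the denominator s^4 + 29s^2 - 88s + 2132 = 0.
No real roots exist; factor into two real quadratics: (s^2 - 8s + 41)(s^2 + 8s + 52) = 0.
Each quadratic gives a conjugate pair via the quadratic formula.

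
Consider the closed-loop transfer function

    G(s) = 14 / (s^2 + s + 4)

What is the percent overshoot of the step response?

%OS ≈ 44.4%

Comparing s^2 + s + 4 to s^2 + 2ζωₙs + ωₙ²: ωₙ = 2 rad/s and ζ = 1/(2·2) = 0.25.
%OS = 100·exp(−πζ/√(1−ζ²)) = 100·exp(−π·0.25/√(1−0.25²)) ≈ 44.4%.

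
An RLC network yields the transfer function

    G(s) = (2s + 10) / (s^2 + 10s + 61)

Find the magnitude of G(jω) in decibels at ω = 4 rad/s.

|G(j4)|_dB ≈ -13.4 dB

Substitute s = j4: numerator = 10 + j8, denominator = 45 + j40.
|G(j4)| = |10 + j8| / |45 + j40| = 12.806 / 60.208 ≈ 0.2127.
In decibels: 20·log₁₀(0.2127) ≈ -13.4 dB.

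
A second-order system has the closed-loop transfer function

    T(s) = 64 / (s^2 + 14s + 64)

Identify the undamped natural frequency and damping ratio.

ωₙ = 8 rad/s, ζ = 0.875

Compare the denominator to the standard form s^2 + 2ζωₙs + ωₙ².
ωₙ² = 64, so ωₙ = 8 rad/s.
2ζωₙ = 14, so ζ = 14/(2·8) = 0.875.
With ζ = 0.875 the response is underdamped.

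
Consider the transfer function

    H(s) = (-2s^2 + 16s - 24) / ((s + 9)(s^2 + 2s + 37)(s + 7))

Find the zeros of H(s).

Set the numerator to zero: -2s^2 + 16s - 24 = 0, i.e. -2·(s^2 - 8s + 12) = 0.
Factoring: (s - 6)(s - 2) = 0.

s = 6, 2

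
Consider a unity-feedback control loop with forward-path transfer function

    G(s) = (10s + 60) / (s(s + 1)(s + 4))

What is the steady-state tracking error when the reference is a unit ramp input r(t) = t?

e_ss = 0.06667

G(s) has one pole at the origin.
This is a Type 1 system. Kv = lim_{s→0} s·G(s) = 60/4 = 15.
e_ss = 1/Kv = 1/(15) = 1/15 ≈ 0.06667.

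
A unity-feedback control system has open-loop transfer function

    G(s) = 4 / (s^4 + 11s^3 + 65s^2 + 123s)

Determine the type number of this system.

Factor s from the denominator: s^4 + 11s^3 + 65s^2 + 123s = s·(s^3 + 11s^2 + 65s + 123).
There is 1 pole at the origin, so the system is Type 1.

Type 1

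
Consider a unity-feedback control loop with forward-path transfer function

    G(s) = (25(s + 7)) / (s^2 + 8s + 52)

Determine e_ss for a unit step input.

G(s) has no poles at the origin.
This is a Type 0 system. Kp = lim_{s→0} G(s) = 175/52.
e_ss = 1/(1 + Kp) = 1/(1 + 175/52) = 52/227 ≈ 0.2291.

e_ss = 0.2291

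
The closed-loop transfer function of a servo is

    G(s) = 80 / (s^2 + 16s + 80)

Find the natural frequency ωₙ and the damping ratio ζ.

Compare the denominator to the standard form s^2 + 2ζωₙs + ωₙ².
ωₙ² = 80, so ωₙ = √80 ≈ 8.944 rad/s.
2ζωₙ = 16, so ζ = 16/(2·√80) ≈ 0.8944.
With ζ = 0.8944 the response is underdamped.

ωₙ ≈ 8.944 rad/s, ζ ≈ 0.8944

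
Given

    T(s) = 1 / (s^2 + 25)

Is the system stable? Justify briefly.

The denominator s^2 + 25 factors as (s^2 + 25), giving poles at s = ±5j.
Since the simple pole(s) at s = 5j, -5j lie on the jω-axis with none in the right half-plane, the system is marginally stable.

marginally stable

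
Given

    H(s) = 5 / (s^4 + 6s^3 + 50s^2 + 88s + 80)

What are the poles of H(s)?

s = -1 + j, -1 - j, -2 + 6j, -2 - 6j

The poles are the roots of the denominator s^4 + 6s^3 + 50s^2 + 88s + 80 = 0.
No real roots exist; factor into two real quadratics: (s^2 + 2s + 2)(s^2 + 4s + 40) = 0.
Each quadratic gives a conjugate pair via the quadratic formula.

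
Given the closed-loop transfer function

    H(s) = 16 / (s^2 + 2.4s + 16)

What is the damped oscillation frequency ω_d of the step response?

Comparing s^2 + 2.4s + 16 to s^2 + 2ζωₙs + ωₙ²: ωₙ = 4 rad/s and ζ = 2.4/(2·4) = 0.3.
ζωₙ = 2.4/2 = 1.2, so ω_d = ωₙ√(1−ζ²) = √(ωₙ² − (ζωₙ)²) = √(16 − 1.2²) = √14.56 ≈ 3.816 rad/s.

ω_d ≈ 3.816 rad/s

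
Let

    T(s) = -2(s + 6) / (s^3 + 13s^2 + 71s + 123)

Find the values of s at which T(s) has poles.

The poles are the roots of the denominator s^3 + 13s^2 + 71s + 123 = 0.
Trying s = -3: the polynomial evaluates to 0, so (s + 3) is a factor.
Dividing out leaves s^2 + 10s + 41 = 0.
The quadratic formula then gives s = -5 ± 4j.

s = -5 + 4j, -5 - 4j, -3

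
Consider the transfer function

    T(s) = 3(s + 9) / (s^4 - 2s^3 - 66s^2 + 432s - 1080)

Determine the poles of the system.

s = 3 ± 3j, 6, -10

The poles are the roots of the denominator s^4 - 2s^3 - 66s^2 + 432s - 1080 = 0.
Trying s = 6: the polynomial evaluates to 0, so (s - 6) is a factor.
Dividing out leaves s^3 + 4s^2 - 42s + 180 = 0.
This factors further as (s^2 - 6s + 18)(s + 10) = 0.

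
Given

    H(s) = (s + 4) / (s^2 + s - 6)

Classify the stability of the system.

unstable

The denominator s^2 + s - 6 factors as (s - 2)(s + 3), giving poles at s = 2, -3.
Since the pole(s) at s = 2 lie in the right half-plane, the system is unstable.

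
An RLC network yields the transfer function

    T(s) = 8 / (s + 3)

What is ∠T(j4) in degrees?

∠T(j4) ≈ -53.13°

At s = j4: numerator = 8, denominator = 3 + j4.
∠T = ∠num − ∠den = 0° − (53.130°) = -53.13°.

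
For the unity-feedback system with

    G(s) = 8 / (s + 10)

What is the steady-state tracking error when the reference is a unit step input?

e_ss = 0.5556

G(s) has no poles at the origin.
This is a Type 0 system. Kp = lim_{s→0} G(s) = 8/10 = 4/5.
e_ss = 1/(1 + Kp) = 1/(1 + 4/5) = 5/9 ≈ 0.5556.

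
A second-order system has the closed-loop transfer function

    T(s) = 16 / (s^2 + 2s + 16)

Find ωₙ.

Compare the denominator to the standard form s^2 + 2ζωₙs + ωₙ².
ωₙ² = 16, so ωₙ = 4 rad/s.

ωₙ = 4 rad/s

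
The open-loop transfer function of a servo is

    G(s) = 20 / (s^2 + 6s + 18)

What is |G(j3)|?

|G(j3)| ≈ 0.9938

Substitute s = j3: numerator = 20, denominator = 9 + j18.
|G(j3)| = |20| / |9 + j18| = 20 / 20.125 ≈ 0.9938.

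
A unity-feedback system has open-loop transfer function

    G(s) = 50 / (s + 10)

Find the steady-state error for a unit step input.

G(s) has no poles at the origin.
This is a Type 0 system. Kp = lim_{s→0} G(s) = 50/10 = 5.
e_ss = 1/(1 + Kp) = 1/(1 + 5) = 1/6 ≈ 0.1667.

e_ss = 0.1667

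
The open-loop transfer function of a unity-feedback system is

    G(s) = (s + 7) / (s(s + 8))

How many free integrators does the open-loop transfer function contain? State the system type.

The denominator has 1 factor of s at the origin (free integrator), so this is a Type 1 system.

Type 1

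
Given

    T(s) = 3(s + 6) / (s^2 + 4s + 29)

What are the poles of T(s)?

The poles are the roots of the denominator s^2 + 4s + 29 = 0.
Using the quadratic formula: s = (-4 ± √(-100))/2 = -2 ± 5j.

s = -2 + 5j, -2 - 5j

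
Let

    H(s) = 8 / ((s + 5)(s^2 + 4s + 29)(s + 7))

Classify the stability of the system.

The poles can be read from the denominator factors: s = -5, -2 ± 5j, -7.
Since all poles lie strictly in the left half-plane, the system is stable.

stable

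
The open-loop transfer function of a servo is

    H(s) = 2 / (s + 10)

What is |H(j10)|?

|H(j10)| ≈ 0.1414

Substitute s = j10: numerator = 2, denominator = 10 + j10.
|H(j10)| = |2| / |10 + j10| = 2 / 14.142 ≈ 0.1414.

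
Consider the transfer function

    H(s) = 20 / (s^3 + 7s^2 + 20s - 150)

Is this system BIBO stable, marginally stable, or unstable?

The denominator s^3 + 7s^2 + 20s - 150 factors as (s^2 + 10s + 50)(s - 3), giving poles at s = -5 + 5j, -5 - 5j, 3.
Since the pole(s) at s = 3 lie in the right half-plane, the system is unstable.

unstable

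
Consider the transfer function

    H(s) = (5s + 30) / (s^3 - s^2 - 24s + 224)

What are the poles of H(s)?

s = 4 + 4j, 4 - 4j, -7

The poles are the roots of the denominator s^3 - s^2 - 24s + 224 = 0.
Trying s = -7: the polynomial evaluates to 0, so (s + 7) is a factor.
Dividing out leaves s^2 - 8s + 32 = 0.
The quadratic formula then gives s = 4 ± 4j.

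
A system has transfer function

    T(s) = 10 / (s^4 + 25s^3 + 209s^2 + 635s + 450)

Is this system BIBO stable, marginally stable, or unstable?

stable

The denominator s^4 + 25s^3 + 209s^2 + 635s + 450 factors as (s + 9)(s + 5)(s + 1)(s + 10), giving poles at s = -9, -5, -1, -10.
Since all poles lie strictly in the left half-plane, the system is stable.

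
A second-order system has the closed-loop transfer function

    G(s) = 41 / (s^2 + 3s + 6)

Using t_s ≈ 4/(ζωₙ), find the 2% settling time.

t_s ≈ 2.667 s

Comparing s^2 + 3s + 6 to s^2 + 2ζωₙs + ωₙ²: ωₙ = √6 ≈ 2.449 rad/s and ζ = 3/(2·√6) ≈ 0.6124.
ζωₙ = 3/2 = 1.5, so t_s ≈ 4/(ζωₙ) = 4/1.5 ≈ 2.667 s.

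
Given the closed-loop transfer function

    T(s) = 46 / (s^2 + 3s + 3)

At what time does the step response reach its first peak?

Comparing s^2 + 3s + 3 to s^2 + 2ζωₙs + ωₙ²: ωₙ = √3 ≈ 1.732 rad/s and ζ = 3/(2·√3) ≈ 0.8660.
ζωₙ = 3/2 = 1.5, so ω_d = ωₙ√(1−ζ²) = √(ωₙ² − (ζωₙ)²) = √(3 − 1.5²) = √0.75 ≈ 0.8660 rad/s.
t_p = π/ω_d = π/0.8660 ≈ 3.628 s.

t_p ≈ 3.628 s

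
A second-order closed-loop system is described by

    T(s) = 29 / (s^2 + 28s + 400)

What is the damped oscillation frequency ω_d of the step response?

ω_d ≈ 14.28 rad/s

Comparing s^2 + 28s + 400 to s^2 + 2ζωₙs + ωₙ²: ωₙ = 20 rad/s and ζ = 28/(2·20) = 0.7.
ζωₙ = 28/2 = 14, so ω_d = ωₙ√(1−ζ²) = √(ωₙ² − (ζωₙ)²) = √(400 − 14²) = √204 ≈ 14.28 rad/s.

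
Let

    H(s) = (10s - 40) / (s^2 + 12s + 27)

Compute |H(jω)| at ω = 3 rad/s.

Substitute s = j3: numerator = -40 + j30, denominator = 18 + j36.
|H(j3)| = |-40 + j30| / |18 + j36| = 50 / 40.249 ≈ 1.242.

|H(j3)| ≈ 1.242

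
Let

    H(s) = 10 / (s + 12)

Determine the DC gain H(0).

H(0) = 5/6 ≈ 0.8333

Set s = 0: H(0) = (10) / (12) = 5/6.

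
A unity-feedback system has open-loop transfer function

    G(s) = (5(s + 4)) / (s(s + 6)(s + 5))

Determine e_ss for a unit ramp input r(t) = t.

e_ss = 1.500

G(s) has one pole at the origin.
This is a Type 1 system. Kv = lim_{s→0} s·G(s) = 20/30 = 2/3.
e_ss = 1/Kv = 1/(2/3) = 3/2 ≈ 1.500.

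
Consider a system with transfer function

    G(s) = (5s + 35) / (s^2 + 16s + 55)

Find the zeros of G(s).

s = -7

Set the numerator to zero: 5s + 35 = 0, i.e. 5·(s + 7) = 0.
So s = -7.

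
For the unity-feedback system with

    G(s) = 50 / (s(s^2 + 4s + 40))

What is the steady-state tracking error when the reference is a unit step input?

e_ss = 0

G(s) has one pole at the origin.
This is a Type 1 system; for a step input the steady-state error is zero.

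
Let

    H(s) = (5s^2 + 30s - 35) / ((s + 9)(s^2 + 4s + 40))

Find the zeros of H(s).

Set the numerator to zero: 5s^2 + 30s - 35 = 0, i.e. 5·(s^2 + 6s - 7) = 0.
Factoring: (s + 7)(s - 1) = 0.

s = -7, 1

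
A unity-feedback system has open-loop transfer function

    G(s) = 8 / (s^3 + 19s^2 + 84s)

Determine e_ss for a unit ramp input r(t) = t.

G(s) has one pole at the origin.
This is a Type 1 system. Kv = lim_{s→0} s·G(s) = 8/84 = 2/21.
e_ss = 1/Kv = 1/(2/21) = 21/2 ≈ 10.50.

e_ss = 10.50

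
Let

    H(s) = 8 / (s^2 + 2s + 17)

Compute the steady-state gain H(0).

H(0) = 8/17 ≈ 0.4706

At s = 0 each factor (s + a) contributes a and each (s^2 + bs + c) contributes c.
H(0) = 8·1 / ((17)) = 8/17 = 8/17.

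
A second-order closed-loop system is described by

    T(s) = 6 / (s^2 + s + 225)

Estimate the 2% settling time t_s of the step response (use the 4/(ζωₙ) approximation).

t_s ≈ 8 s

Comparing s^2 + s + 225 to s^2 + 2ζωₙs + ωₙ²: ωₙ = 15 rad/s and ζ = 1/(2·15) ≈ 0.03333.
ζωₙ = 1/2 = 0.5, so t_s ≈ 4/(ζωₙ) = 4/0.5 = 8 s.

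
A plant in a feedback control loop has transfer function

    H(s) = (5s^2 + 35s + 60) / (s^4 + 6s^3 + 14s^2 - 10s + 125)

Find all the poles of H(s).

s = 1 + 2j, 1 - 2j, -4 + 3j, -4 - 3j

The poles are the roots of the denominator s^4 + 6s^3 + 14s^2 - 10s + 125 = 0.
No real roots exist; factor into two real quadratics: (s^2 - 2s + 5)(s^2 + 8s + 25) = 0.
Each quadratic gives a conjugate pair via the quadratic formula.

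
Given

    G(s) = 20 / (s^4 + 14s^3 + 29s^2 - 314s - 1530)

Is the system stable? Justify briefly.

unstable

The denominator s^4 + 14s^3 + 29s^2 - 314s - 1530 factors as (s - 5)(s + 9)(s^2 + 10s + 34), giving poles at s = 5, -9, -5 + 3j, -5 - 3j.
Since the pole(s) at s = 5 lie in the right half-plane, the system is unstable.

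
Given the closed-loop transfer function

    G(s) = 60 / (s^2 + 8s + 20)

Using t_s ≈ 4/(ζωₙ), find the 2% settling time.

t_s ≈ 1 s

Comparing s^2 + 8s + 20 to s^2 + 2ζωₙs + ωₙ²: ωₙ = √20 ≈ 4.472 rad/s and ζ = 8/(2·√20) ≈ 0.8944.
ζωₙ = 8/2 = 4, so t_s ≈ 4/(ζωₙ) = 4/4 = 1 s.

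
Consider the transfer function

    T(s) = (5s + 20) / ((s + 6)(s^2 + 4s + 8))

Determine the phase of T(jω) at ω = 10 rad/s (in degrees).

∠T(j10) ≈ -147.3°

At s = j10: numerator = 20 + j50, denominator = -952 - j680.
∠T = ∠num − ∠den = 68.199° − (-144.46°) = 212.7°, which wraps to -147.3°.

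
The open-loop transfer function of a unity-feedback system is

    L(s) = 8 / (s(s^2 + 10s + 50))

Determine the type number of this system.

The denominator has 1 factor of s at the origin (free integrator), so this is a Type 1 system.

Type 1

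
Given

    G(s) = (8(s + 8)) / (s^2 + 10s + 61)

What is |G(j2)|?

Substitute s = j2: numerator = 64 + j16, denominator = 57 + j20.
|G(j2)| = |64 + j16| / |57 + j20| = 65.970 / 60.407 ≈ 1.092.

|G(j2)| ≈ 1.092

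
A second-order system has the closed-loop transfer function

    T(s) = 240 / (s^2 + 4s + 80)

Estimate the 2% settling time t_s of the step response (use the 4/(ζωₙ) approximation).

t_s ≈ 2 s

Comparing s^2 + 4s + 80 to s^2 + 2ζωₙs + ωₙ²: ωₙ = √80 ≈ 8.944 rad/s and ζ = 4/(2·√80) ≈ 0.2236.
ζωₙ = 4/2 = 2, so t_s ≈ 4/(ζωₙ) = 4/2 = 2 s.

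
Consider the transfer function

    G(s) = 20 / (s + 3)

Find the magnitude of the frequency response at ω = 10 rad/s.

Substitute s = j10: numerator = 20, denominator = 3 + j10.
|G(j10)| = |20| / |3 + j10| = 20 / 10.440 ≈ 1.916.

|G(j10)| ≈ 1.916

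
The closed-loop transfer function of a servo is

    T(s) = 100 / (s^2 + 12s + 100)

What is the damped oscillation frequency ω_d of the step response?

Comparing s^2 + 12s + 100 to s^2 + 2ζωₙs + ωₙ²: ωₙ = 10 rad/s and ζ = 12/(2·10) = 0.6.
ζωₙ = 12/2 = 6, so ω_d = ωₙ√(1−ζ²) = √(ωₙ² − (ζωₙ)²) = √(100 − 6²) = √64 = 8 rad/s.

ω_d = 8 rad/s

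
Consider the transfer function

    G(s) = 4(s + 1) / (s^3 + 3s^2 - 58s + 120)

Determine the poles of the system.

The poles are the roots of the denominator s^3 + 3s^2 - 58s + 120 = 0.
Trying s = 3: the polynomial evaluates to 0, so (s - 3) is a factor.
Dividing out leaves s^2 + 6s - 40 = 0.
Factoring the quadratic: (s - 4)(s + 10) = 0.

s = 3, 4, -10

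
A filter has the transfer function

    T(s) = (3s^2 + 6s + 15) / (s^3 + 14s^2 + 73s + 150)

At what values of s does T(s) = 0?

Set the numerator to zero: 3s^2 + 6s + 15 = 0, i.e. 3·(s^2 + 2s + 5) = 0.
Factoring: (s^2 + 2s + 5) = 0.

s = -1 ± 2j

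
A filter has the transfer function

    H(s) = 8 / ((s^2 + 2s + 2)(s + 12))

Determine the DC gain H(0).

H(0) = 1/3 ≈ 0.3333

At s = 0 each factor (s + a) contributes a and each (s^2 + bs + c) contributes c.
H(0) = 8·1 / ((2) · (12)) = 8/24 = 1/3.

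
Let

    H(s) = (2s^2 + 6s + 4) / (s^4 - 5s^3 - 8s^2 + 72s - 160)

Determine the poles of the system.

s = 2 + 2j, 2 - 2j, 5, -4

The poles are the roots of the denominator s^4 - 5s^3 - 8s^2 + 72s - 160 = 0.
Trying s = 5: the polynomial evaluates to 0, so (s - 5) is a factor.
Dividing out leaves s^3 - 8s + 32 = 0.
This factors further as (s^2 - 4s + 8)(s + 4) = 0.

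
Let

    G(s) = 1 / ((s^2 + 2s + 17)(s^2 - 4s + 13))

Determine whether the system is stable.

unstable

The poles can be read from the denominator factors: s = -1 ± 4j, 2 ± 3j.
Since the pole(s) at s = 2 ± 3j lie in the right half-plane, the system is unstable.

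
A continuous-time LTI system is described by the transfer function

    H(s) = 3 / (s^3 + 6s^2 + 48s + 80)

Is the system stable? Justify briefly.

stable

The denominator s^3 + 6s^2 + 48s + 80 factors as (s^2 + 4s + 40)(s + 2), giving poles at s = -2 + 6j, -2 - 6j, -2.
Since all poles lie strictly in the left half-plane, the system is stable.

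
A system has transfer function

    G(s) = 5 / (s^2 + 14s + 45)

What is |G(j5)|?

Substitute s = j5: numerator = 5, denominator = 20 + j70.
|G(j5)| = |5| / |20 + j70| = 5 / 72.801 ≈ 0.06868.

|G(j5)| ≈ 0.06868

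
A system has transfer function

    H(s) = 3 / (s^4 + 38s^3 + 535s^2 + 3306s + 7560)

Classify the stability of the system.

The denominator s^4 + 38s^3 + 535s^2 + 3306s + 7560 factors as (s + 7)(s + 10)(s + 9)(s + 12), giving poles at s = -7, -10, -9, -12.
Since all poles lie strictly in the left half-plane, the system is stable.

stable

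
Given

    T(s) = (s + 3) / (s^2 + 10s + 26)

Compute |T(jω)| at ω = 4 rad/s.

Substitute s = j4: numerator = 3 + j4, denominator = 10 + j40.
|T(j4)| = |3 + j4| / |10 + j40| = 5 / 41.231 ≈ 0.1213.

|T(j4)| ≈ 0.1213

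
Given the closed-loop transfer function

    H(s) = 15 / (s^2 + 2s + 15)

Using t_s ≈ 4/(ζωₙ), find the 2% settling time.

Comparing s^2 + 2s + 15 to s^2 + 2ζωₙs + ωₙ²: ωₙ = √15 ≈ 3.873 rad/s and ζ = 2/(2·√15) ≈ 0.2582.
ζωₙ = 2/2 = 1, so t_s ≈ 4/(ζωₙ) = 4/1 = 4 s.

t_s ≈ 4 s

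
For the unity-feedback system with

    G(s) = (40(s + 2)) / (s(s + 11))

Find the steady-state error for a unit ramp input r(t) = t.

G(s) has one pole at the origin.
This is a Type 1 system. Kv = lim_{s→0} s·G(s) = 80/11.
e_ss = 1/Kv = 1/(80/11) = 11/80 ≈ 0.1375.

e_ss = 0.1375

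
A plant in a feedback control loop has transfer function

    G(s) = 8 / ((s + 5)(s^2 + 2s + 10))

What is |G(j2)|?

|G(j2)| ≈ 0.2060

Substitute s = j2: numerator = 8, denominator = 22 + j32.
|G(j2)| = |8| / |22 + j32| = 8 / 38.833 ≈ 0.2060.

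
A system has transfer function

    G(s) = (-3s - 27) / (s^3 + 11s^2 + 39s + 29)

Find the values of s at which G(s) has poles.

s = -5 ± 2j, -1

The poles are the roots of the denominator s^3 + 11s^2 + 39s + 29 = 0.
Trying s = -1: the polynomial evaluates to 0, so (s + 1) is a factor.
Dividing out leaves s^2 + 10s + 29 = 0.
The quadratic formula then gives s = -5 ± 2j.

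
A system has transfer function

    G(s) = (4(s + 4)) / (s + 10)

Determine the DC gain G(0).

At s = 0 each factor (s + a) contributes a and each (s^2 + bs + c) contributes c.
G(0) = 4·(4) / ((10)) = 16/10 = 8/5.

G(0) = 8/5 ≈ 1.600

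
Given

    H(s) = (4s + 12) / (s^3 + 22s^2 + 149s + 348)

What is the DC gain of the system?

H(0) = 1/29 ≈ 0.03448

Set s = 0: H(0) = (12) / (348) = 1/29.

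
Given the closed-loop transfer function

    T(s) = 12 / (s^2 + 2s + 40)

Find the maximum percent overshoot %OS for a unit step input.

%OS ≈ 60.5%

Comparing s^2 + 2s + 40 to s^2 + 2ζωₙs + ωₙ²: ωₙ = √40 ≈ 6.325 rad/s and ζ = 2/(2·√40) ≈ 0.1581.
%OS = 100·exp(−πζ/√(1−ζ²)) = 100·exp(−π·0.1581/√(1−0.1581²)) ≈ 60.5%.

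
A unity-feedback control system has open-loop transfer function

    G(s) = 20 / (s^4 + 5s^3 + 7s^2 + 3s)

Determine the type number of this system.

Type 1

The denominator has 1 factor of s at the origin (free integrator), so this is a Type 1 system.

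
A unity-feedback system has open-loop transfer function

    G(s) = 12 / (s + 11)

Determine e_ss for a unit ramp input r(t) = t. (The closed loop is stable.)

e_ss = ∞

G(s) has no poles at the origin.
This is a Type 0 system; Kv = lim_{s→0} s·G(s) = 0, so the steady-state error for a ramp input is infinite.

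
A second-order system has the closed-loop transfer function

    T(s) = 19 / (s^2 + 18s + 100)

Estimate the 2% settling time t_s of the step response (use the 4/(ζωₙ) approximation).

t_s ≈ 0.4444 s

Comparing s^2 + 18s + 100 to s^2 + 2ζωₙs + ωₙ²: ωₙ = 10 rad/s and ζ = 18/(2·10) = 0.9.
ζωₙ = 18/2 = 9, so t_s ≈ 4/(ζωₙ) = 4/9 ≈ 0.4444 s.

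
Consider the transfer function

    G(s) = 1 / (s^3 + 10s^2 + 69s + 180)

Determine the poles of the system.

s = -3 + 6j, -3 - 6j, -4

The poles are the roots of the denominator s^3 + 10s^2 + 69s + 180 = 0.
Trying s = -4: the polynomial evaluates to 0, so (s + 4) is a factor.
Dividing out leaves s^2 + 6s + 45 = 0.
The quadratic formula then gives s = -3 ± 6j.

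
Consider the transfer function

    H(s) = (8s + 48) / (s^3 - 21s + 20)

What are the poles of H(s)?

The poles are the roots of the denominator s^3 - 21s + 20 = 0.
Trying s = 1: the polynomial evaluates to 0, so (s - 1) is a factor.
Dividing out leaves s^2 + s - 20 = 0.
Factoring the quadratic: (s + 5)(s - 4) = 0.

s = 1, -5, 4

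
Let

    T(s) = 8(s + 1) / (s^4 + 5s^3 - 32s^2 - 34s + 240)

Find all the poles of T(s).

s = -8, 3 + j, 3 - j, -3

The poles are the roots of the denominator s^4 + 5s^3 - 32s^2 - 34s + 240 = 0.
Trying s = -8: the polynomial evaluates to 0, so (s + 8) is a factor.
Dividing out leaves s^3 - 3s^2 - 8s + 30 = 0.
This factors further as (s^2 - 6s + 10)(s + 3) = 0.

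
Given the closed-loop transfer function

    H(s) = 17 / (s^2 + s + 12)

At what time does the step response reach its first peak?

t_p ≈ 0.9165 s

Comparing s^2 + s + 12 to s^2 + 2ζωₙs + ωₙ²: ωₙ = √12 ≈ 3.464 rad/s and ζ = 1/(2·√12) ≈ 0.1443.
ζωₙ = 1/2 = 0.5, so ω_d = ωₙ√(1−ζ²) = √(ωₙ² − (ζωₙ)²) = √(12 − 0.5²) = √11.75 ≈ 3.428 rad/s.
t_p = π/ω_d = π/3.428 ≈ 0.9165 s.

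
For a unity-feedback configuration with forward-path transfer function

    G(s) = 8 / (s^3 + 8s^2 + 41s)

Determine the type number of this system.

Type 1

The denominator has 1 factor of s at the origin (free integrator), so this is a Type 1 system.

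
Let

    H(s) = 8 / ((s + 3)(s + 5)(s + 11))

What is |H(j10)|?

|H(j10)| ≈ 0.004610

Substitute s = j10: numerator = 8, denominator = -1735 + j30.
|H(j10)| = |8| / |-1735 + j30| = 8 / 1735.3 ≈ 0.004610.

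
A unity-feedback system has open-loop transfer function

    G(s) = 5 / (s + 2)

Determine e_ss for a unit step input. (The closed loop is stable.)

G(s) has no poles at the origin.
This is a Type 0 system. Kp = lim_{s→0} G(s) = 5/2.
e_ss = 1/(1 + Kp) = 1/(1 + 5/2) = 2/7 ≈ 0.2857.

e_ss = 0.2857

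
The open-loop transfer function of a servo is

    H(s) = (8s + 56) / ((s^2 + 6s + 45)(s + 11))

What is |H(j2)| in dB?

Substitute s = j2: numerator = 56 + j16, denominator = 427 + j214.
|H(j2)| = |56 + j16| / |427 + j214| = 58.241 / 477.62 ≈ 0.1219.
In decibels: 20·log₁₀(0.1219) ≈ -18.3 dB.

|H(j2)|_dB ≈ -18.3 dB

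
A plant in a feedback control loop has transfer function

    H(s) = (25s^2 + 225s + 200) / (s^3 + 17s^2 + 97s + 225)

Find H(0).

H(0) = 8/9 ≈ 0.8889

Set s = 0: H(0) = (200) / (225) = 8/9.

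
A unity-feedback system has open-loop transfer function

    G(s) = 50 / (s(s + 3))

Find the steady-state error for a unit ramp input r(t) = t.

G(s) has one pole at the origin.
This is a Type 1 system. Kv = lim_{s→0} s·G(s) = 50/3.
e_ss = 1/Kv = 1/(50/3) = 3/50 ≈ 0.06000.

e_ss = 0.06000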